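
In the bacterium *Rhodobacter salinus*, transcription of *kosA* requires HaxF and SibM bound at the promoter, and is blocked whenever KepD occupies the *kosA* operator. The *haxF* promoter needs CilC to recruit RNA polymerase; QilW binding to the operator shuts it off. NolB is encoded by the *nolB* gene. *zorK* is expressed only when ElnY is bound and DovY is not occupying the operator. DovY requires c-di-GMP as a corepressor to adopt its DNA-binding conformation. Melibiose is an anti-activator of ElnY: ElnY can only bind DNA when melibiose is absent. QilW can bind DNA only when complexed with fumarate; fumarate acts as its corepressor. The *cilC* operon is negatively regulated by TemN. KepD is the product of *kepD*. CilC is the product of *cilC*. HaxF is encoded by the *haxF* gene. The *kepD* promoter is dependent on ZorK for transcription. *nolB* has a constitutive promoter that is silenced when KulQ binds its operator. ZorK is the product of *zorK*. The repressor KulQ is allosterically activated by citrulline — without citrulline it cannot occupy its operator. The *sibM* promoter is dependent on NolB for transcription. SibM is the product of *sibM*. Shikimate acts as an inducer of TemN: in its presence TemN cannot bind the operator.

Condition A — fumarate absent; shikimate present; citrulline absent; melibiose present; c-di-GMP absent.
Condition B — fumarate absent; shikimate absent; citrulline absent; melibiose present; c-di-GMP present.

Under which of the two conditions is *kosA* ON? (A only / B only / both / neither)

Condition A:
Fumarate is absent, so QilW is inactive.
Shikimate is present, so TemN is inactive.
With no repressor bound, *cilC* is transcribed.
So CilC is produced and active.
No repressor is bound and CilC is active, so *haxF* is transcribed.
So HaxF is produced and active.
Citrulline is absent, so KulQ is inactive.
With no repressor bound, *nolB* is transcribed.
So NolB is produced and active.
No repressor is bound and NolB is active, so *sibM* is transcribed.
So SibM is produced and active.
Melibiose is present, so ElnY is inactive.
c-di-GMP is absent, so DovY is inactive.
Required activator ElnY is absent, so *zorK* is not transcribed.
So ZorK is not produced.
Required activator ZorK is absent, so *kepD* is not transcribed.
So KepD is not produced.
No repressor is bound and HaxF and SibM are active, so *kosA* is transcribed.
→ *kosA* is ON in A.
Condition B:
Fumarate is absent, so QilW is inactive.
Shikimate is absent, so TemN is active.
With repressor TemN bound, *cilC* is not transcribed.
So CilC is not produced.
Required activator CilC is absent, so *haxF* is not transcribed.
So HaxF is not produced.
Citrulline is absent, so KulQ is inactive.
With no repressor bound, *nolB* is transcribed.
So NolB is produced and active.
No repressor is bound and NolB is active, so *sibM* is transcribed.
So SibM is produced and active.
Melibiose is present, so ElnY is inactive.
c-di-GMP is present, so DovY is active.
With repressor DovY bound, *zorK* is not transcribed.
So ZorK is not produced.
Required activator ZorK is absent, so *kepD* is not transcribed.
So KepD is not produced.
Required activator HaxF is absent, so *kosA* is not transcribed.
→ *kosA* is OFF in B.

A only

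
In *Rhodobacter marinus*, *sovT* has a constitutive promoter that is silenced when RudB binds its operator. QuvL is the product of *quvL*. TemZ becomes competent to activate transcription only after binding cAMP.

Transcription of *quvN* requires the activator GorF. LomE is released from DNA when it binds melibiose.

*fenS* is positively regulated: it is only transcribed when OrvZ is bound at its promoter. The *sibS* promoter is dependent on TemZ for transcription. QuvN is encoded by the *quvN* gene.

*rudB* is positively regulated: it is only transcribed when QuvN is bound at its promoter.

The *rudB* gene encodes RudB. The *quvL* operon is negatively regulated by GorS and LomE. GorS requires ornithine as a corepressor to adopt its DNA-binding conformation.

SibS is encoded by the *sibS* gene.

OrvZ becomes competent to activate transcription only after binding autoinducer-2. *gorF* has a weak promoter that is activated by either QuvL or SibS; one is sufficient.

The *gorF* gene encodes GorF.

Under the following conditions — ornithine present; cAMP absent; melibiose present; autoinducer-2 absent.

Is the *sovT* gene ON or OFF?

ON

Ornithine is present, so GorS is active.
Melibiose is present, so LomE is inactive.
With repressor GorS bound, *quvL* is not transcribed.
So QuvL is not produced.
cAMP is absent, so TemZ is inactive.
Required activator TemZ is absent, so *sibS* is not transcribed.
So SibS is not produced.
No activator is available at the *gorF* promoter, so *gorF* is not transcribed.
So GorF is not produced.
Required activator GorF is absent, so *quvN* is not transcribed.
So QuvN is not produced.
Required activator QuvN is absent, so *rudB* is not transcribed.
So RudB is not produced.
With no repressor bound, *sovT* is transcribed.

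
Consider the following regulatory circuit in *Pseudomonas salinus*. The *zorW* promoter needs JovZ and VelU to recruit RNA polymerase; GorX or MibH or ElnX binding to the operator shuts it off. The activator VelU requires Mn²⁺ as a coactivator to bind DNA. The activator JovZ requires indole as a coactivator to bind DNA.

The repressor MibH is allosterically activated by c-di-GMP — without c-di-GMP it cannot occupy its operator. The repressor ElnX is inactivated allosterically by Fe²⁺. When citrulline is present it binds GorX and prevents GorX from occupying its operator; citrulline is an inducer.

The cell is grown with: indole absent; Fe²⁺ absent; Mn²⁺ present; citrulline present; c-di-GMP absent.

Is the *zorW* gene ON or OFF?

Indole is absent, so JovZ is inactive.
Citrulline is present, so GorX is inactive.
c-di-GMP is absent, so MibH is inactive.
Fe²⁺ is absent, so ElnX is active.
Mn²⁺ is present, so VelU is active.
With repressor ElnX bound, *zorW* is not transcribed.

OFF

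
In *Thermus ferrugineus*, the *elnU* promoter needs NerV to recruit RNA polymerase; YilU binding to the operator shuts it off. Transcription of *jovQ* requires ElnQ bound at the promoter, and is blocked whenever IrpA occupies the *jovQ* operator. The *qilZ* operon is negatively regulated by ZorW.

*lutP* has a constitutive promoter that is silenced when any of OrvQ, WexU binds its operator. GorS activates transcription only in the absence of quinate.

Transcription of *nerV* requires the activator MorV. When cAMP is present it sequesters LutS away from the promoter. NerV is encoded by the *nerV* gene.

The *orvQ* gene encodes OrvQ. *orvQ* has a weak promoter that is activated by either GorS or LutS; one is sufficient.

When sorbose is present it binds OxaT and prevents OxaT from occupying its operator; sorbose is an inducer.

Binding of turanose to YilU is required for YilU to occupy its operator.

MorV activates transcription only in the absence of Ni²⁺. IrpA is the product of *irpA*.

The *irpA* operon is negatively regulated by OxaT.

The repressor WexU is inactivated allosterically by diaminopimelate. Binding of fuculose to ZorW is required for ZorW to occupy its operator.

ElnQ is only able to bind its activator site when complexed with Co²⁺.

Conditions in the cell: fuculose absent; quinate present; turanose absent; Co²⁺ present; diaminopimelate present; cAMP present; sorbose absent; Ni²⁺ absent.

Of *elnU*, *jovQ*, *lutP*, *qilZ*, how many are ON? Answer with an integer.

Turanose is absent, so YilU is inactive.
Ni²⁺ is absent, so MorV is active.
No repressor is bound and MorV is active, so *nerV* is transcribed.
So NerV is produced and active.
No repressor is bound and NerV is active, so *elnU* is transcribed.
→ *elnU* is ON.
Co²⁺ is present, so ElnQ is active.
Sorbose is absent, so OxaT is active.
With repressor OxaT bound, *irpA* is not transcribed.
So IrpA is not produced.
No repressor is bound and ElnQ is active, so *jovQ* is transcribed.
→ *jovQ* is ON.
Quinate is present, so GorS is inactive.
cAMP is present, so LutS is inactive.
No activator is available at the *orvQ* promoter, so *orvQ* is not transcribed.
So OrvQ is not produced.
Diaminopimelate is present, so WexU is inactive.
With no repressor bound, *lutP* is transcribed.
→ *lutP* is ON.
Fuculose is absent, so ZorW is inactive.
With no repressor bound, *qilZ* is transcribed.
→ *qilZ* is ON.
4 of the 4 genes are transcribed.

4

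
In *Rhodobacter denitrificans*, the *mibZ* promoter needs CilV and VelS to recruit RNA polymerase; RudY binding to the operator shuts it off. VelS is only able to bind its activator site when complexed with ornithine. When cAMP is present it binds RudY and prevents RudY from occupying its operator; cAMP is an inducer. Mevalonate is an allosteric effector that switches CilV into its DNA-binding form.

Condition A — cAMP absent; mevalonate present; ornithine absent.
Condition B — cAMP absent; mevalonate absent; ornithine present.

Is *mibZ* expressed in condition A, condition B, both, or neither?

Condition A:
cAMP is absent, so RudY is active.
Mevalonate is present, so CilV is active.
Ornithine is absent, so VelS is inactive.
With repressor RudY bound, *mibZ* is not transcribed.
→ *mibZ* is OFF in A.
Condition B:
cAMP is absent, so RudY is active.
Mevalonate is absent, so CilV is inactive.
Ornithine is present, so VelS is active.
With repressor RudY bound, *mibZ* is not transcribed.
→ *mibZ* is OFF in B.

neither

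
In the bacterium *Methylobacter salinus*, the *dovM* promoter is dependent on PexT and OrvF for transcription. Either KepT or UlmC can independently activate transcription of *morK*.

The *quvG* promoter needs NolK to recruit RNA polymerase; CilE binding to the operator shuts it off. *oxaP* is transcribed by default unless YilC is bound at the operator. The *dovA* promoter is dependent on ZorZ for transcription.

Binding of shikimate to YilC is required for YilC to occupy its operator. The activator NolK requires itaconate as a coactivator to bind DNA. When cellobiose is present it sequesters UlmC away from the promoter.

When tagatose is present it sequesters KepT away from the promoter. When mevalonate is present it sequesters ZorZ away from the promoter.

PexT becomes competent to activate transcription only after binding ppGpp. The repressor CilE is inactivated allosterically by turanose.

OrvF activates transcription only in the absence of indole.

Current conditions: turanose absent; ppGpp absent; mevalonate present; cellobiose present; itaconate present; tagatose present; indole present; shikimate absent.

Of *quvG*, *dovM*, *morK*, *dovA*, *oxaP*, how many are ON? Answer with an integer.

1

Itaconate is present, so NolK is active.
Turanose is absent, so CilE is active.
With repressor CilE bound, *quvG* is not transcribed.
→ *quvG* is OFF.
ppGpp is absent, so PexT is inactive.
Indole is present, so OrvF is inactive.
Required activator PexT is absent, so *dovM* is not transcribed.
→ *dovM* is OFF.
Tagatose is present, so KepT is inactive.
Cellobiose is present, so UlmC is inactive.
No activator is available at the *morK* promoter, so *morK* is not transcribed.
→ *morK* is OFF.
Mevalonate is present, so ZorZ is inactive.
Required activator ZorZ is absent, so *dovA* is not transcribed.
→ *dovA* is OFF.
Shikimate is absent, so YilC is inactive.
With no repressor bound, *oxaP* is transcribed.
→ *oxaP* is ON.
1 of the 5 genes is transcribed.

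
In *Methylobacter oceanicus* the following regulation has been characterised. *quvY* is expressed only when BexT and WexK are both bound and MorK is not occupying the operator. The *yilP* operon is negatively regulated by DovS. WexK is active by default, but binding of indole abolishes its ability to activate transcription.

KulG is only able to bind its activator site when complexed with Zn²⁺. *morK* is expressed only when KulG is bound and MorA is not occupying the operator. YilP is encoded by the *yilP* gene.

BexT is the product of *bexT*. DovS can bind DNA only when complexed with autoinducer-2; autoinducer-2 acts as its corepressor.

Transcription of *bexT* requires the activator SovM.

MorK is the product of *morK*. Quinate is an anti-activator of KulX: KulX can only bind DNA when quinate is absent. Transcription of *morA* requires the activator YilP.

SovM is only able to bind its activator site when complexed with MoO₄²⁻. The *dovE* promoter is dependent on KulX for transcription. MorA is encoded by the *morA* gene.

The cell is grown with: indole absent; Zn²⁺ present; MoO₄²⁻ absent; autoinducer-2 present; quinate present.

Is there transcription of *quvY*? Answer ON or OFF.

MoO₄²⁻ is absent, so SovM is inactive.
Required activator SovM is absent, so *bexT* is not transcribed.
So BexT is not produced.
Indole is absent, so WexK is active.
Zn²⁺ is present, so KulG is active.
Autoinducer-2 is present, so DovS is active.
With repressor DovS bound, *yilP* is not transcribed.
So YilP is not produced.
Required activator YilP is absent, so *morA* is not transcribed.
So MorA is not produced.
No repressor is bound and KulG is active, so *morK* is transcribed.
So MorK is produced and active.
With repressor MorK bound, *quvY* is not transcribed.

OFF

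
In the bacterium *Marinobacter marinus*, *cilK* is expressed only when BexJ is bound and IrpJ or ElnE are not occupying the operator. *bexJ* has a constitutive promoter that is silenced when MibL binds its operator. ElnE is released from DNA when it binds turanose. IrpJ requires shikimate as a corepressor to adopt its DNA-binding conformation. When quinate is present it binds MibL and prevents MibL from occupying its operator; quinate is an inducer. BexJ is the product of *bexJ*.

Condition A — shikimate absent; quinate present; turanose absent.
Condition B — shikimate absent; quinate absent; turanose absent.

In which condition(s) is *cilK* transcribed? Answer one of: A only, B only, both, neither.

neither

Condition A:
Shikimate is absent, so IrpJ is inactive.
Quinate is present, so MibL is inactive.
With no repressor bound, *bexJ* is transcribed.
So BexJ is produced and active.
Turanose is absent, so ElnE is active.
With repressor ElnE bound, *cilK* is not transcribed.
→ *cilK* is OFF in A.
Condition B:
Shikimate is absent, so IrpJ is inactive.
Quinate is absent, so MibL is active.
With repressor MibL bound, *bexJ* is not transcribed.
So BexJ is not produced.
Turanose is absent, so ElnE is active.
With repressor ElnE bound, *cilK* is not transcribed.
→ *cilK* is OFF in B.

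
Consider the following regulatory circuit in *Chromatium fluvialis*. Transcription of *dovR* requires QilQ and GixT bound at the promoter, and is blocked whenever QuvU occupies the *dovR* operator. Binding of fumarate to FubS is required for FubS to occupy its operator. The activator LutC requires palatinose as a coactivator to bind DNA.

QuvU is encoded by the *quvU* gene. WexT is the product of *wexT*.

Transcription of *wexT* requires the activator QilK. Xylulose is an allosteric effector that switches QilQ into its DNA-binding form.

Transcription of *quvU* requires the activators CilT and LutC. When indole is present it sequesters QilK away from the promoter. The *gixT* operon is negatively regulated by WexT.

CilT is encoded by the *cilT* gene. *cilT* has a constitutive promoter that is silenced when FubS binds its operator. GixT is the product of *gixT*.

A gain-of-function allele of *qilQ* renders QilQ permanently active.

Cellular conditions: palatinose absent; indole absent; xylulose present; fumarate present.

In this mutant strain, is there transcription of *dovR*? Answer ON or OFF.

OFF

Fumarate is present, so FubS is active.
With repressor FubS bound, *cilT* is not transcribed.
So CilT is not produced.
Palatinose is absent, so LutC is inactive.
Required activator CilT is absent, so *quvU* is not transcribed.
So QuvU is not produced.
QilQ is constitutively active in this strain.
Indole is absent, so QilK is active.
No repressor is bound and QilK is active, so *wexT* is transcribed.
So WexT is produced and active.
With repressor WexT bound, *gixT* is not transcribed.
So GixT is not produced.
Required activator GixT is absent, so *dovR* is not transcribed.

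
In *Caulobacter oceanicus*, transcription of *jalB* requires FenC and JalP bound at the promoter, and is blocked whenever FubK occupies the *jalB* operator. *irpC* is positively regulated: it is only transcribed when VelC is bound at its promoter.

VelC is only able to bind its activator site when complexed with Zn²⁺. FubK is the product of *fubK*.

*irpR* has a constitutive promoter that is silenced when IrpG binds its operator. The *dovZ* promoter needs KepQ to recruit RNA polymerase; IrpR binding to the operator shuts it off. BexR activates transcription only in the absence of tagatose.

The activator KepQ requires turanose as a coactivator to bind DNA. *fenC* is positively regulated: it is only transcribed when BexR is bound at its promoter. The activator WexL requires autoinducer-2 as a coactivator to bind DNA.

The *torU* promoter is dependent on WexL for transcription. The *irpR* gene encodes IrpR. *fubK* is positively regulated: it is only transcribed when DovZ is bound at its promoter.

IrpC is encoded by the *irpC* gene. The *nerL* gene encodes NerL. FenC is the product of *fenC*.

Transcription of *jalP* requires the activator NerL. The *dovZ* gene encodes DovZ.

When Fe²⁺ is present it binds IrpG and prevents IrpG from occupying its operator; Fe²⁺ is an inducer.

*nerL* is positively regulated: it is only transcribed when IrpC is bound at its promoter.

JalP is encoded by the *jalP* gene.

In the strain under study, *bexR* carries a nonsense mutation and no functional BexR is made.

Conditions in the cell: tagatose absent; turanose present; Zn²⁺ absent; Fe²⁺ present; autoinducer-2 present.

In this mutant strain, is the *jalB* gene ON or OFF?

BexR is non-functional in this strain, so it has no effect.
Required activator BexR is absent, so *fenC* is not transcribed.
So FenC is not produced.
Zn²⁺ is absent, so VelC is inactive.
Required activator VelC is absent, so *irpC* is not transcribed.
So IrpC is not produced.
Required activator IrpC is absent, so *nerL* is not transcribed.
So NerL is not produced.
Required activator NerL is absent, so *jalP* is not transcribed.
So JalP is not produced.
Fe²⁺ is present, so IrpG is inactive.
With no repressor bound, *irpR* is transcribed.
So IrpR is produced and active.
Turanose is present, so KepQ is active.
With repressor IrpR bound, *dovZ* is not transcribed.
So DovZ is not produced.
Required activator DovZ is absent, so *fubK* is not transcribed.
So FubK is not produced.
Required activator FenC is absent, so *jalB* is not transcribed.

OFF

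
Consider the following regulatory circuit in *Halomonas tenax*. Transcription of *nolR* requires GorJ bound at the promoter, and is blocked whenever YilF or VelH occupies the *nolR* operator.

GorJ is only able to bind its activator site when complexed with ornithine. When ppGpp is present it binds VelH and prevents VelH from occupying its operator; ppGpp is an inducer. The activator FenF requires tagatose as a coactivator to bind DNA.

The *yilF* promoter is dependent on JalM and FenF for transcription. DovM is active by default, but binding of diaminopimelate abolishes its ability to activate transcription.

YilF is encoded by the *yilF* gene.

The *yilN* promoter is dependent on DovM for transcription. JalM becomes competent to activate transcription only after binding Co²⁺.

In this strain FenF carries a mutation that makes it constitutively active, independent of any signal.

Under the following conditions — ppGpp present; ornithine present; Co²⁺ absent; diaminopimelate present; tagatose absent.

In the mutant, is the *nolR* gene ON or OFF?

Ornithine is present, so GorJ is active.
Co²⁺ is absent, so JalM is inactive.
FenF is constitutively active in this strain.
Required activator JalM is absent, so *yilF* is not transcribed.
So YilF is not produced.
ppGpp is present, so VelH is inactive.
No repressor is bound and GorJ is active, so *nolR* is transcribed.

ON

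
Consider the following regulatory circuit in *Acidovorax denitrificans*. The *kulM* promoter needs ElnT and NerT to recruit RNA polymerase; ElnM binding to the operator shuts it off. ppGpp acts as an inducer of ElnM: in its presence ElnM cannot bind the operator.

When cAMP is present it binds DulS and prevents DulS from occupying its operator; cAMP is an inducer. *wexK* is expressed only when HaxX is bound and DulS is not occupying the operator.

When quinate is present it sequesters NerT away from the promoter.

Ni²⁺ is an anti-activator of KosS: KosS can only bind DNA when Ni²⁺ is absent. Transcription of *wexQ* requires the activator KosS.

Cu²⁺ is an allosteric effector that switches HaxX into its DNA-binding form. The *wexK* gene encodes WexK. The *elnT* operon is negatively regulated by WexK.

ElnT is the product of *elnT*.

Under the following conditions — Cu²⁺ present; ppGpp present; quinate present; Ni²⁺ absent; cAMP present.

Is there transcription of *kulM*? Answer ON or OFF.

ppGpp is present, so ElnM is inactive.
Cu²⁺ is present, so HaxX is active.
cAMP is present, so DulS is inactive.
No repressor is bound and HaxX is active, so *wexK* is transcribed.
So WexK is produced and active.
With repressor WexK bound, *elnT* is not transcribed.
So ElnT is not produced.
Quinate is present, so NerT is inactive.
Required activator ElnT is absent, so *kulM* is not transcribed.

OFF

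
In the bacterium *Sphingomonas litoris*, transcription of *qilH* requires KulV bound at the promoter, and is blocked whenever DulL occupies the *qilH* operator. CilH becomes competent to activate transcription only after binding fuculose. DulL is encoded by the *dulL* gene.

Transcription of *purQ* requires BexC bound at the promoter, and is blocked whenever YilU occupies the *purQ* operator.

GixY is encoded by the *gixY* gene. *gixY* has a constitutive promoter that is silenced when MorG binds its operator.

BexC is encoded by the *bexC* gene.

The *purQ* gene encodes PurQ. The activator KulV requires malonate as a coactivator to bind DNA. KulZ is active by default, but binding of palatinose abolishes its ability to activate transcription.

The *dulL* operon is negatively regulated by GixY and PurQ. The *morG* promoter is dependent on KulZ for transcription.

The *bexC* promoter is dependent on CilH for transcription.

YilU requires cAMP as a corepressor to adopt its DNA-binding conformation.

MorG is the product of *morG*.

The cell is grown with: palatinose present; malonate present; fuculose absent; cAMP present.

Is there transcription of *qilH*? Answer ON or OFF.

Malonate is present, so KulV is active.
Palatinose is present, so KulZ is inactive.
Required activator KulZ is absent, so *morG* is not transcribed.
So MorG is not produced.
With no repressor bound, *gixY* is transcribed.
So GixY is produced and active.
Fuculose is absent, so CilH is inactive.
Required activator CilH is absent, so *bexC* is not transcribed.
So BexC is not produced.
cAMP is present, so YilU is active.
With repressor YilU bound, *purQ* is not transcribed.
So PurQ is not produced.
With repressor GixY bound, *dulL* is not transcribed.
So DulL is not produced.
No repressor is bound and KulV is active, so *qilH* is transcribed.

ON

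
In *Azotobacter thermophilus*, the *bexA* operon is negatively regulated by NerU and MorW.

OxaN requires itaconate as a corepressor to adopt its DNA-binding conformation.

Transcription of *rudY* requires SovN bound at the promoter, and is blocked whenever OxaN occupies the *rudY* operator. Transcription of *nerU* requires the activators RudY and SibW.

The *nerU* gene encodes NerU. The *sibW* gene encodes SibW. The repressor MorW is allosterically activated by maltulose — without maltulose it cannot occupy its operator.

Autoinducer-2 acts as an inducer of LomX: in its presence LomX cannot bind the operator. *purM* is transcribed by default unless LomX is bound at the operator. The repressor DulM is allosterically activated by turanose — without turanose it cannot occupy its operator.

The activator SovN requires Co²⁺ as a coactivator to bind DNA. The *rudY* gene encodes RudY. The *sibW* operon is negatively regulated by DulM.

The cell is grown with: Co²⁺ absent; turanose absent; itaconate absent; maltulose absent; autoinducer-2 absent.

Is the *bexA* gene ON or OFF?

ON

Co²⁺ is absent, so SovN is inactive.
Itaconate is absent, so OxaN is inactive.
Required activator SovN is absent, so *rudY* is not transcribed.
So RudY is not produced.
Turanose is absent, so DulM is inactive.
With no repressor bound, *sibW* is transcribed.
So SibW is produced and active.
Required activator RudY is absent, so *nerU* is not transcribed.
So NerU is not produced.
Maltulose is absent, so MorW is inactive.
With no repressor bound, *bexA* is transcribed.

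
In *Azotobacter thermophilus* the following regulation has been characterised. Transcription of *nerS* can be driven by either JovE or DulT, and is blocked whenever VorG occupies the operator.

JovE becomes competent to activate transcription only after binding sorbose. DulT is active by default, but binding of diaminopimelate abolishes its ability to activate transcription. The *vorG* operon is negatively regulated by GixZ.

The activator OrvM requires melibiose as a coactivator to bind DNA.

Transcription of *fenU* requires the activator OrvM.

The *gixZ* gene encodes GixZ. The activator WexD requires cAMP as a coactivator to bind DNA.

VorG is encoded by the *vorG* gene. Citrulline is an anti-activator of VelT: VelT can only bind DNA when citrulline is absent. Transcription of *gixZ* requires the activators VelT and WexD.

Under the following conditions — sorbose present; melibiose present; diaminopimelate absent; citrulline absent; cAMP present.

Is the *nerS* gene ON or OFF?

Sorbose is present, so JovE is active.
Citrulline is absent, so VelT is active.
cAMP is present, so WexD is active.
No repressor is bound and VelT and WexD are active, so *gixZ* is transcribed.
So GixZ is produced and active.
With repressor GixZ bound, *vorG* is not transcribed.
So VorG is not produced.
Diaminopimelate is absent, so DulT is active.
Activator JovE is present, so *nerS* is transcribed.

ON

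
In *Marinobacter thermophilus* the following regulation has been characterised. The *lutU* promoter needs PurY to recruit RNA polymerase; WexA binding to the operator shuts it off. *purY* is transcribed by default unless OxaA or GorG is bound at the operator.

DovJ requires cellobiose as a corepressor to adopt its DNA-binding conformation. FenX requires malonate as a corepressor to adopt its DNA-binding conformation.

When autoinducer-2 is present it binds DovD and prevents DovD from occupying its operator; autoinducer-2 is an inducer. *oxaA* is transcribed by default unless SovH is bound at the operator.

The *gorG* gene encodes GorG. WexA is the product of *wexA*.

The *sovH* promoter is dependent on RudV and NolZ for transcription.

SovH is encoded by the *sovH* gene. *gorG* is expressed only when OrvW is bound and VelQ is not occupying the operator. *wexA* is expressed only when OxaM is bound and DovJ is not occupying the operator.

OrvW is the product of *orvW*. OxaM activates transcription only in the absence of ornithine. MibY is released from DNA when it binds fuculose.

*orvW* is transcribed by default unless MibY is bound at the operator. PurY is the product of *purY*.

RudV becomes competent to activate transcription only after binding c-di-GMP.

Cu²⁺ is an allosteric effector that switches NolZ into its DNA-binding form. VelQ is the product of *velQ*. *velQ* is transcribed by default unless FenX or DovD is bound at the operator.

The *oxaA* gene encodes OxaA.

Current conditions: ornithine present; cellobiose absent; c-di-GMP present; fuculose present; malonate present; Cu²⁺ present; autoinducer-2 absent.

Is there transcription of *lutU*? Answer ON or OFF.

OFF

c-di-GMP is present, so RudV is active.
Cu²⁺ is present, so NolZ is active.
No repressor is bound and RudV and NolZ are active, so *sovH* is transcribed.
So SovH is produced and active.
With repressor SovH bound, *oxaA* is not transcribed.
So OxaA is not produced.
Fuculose is present, so MibY is inactive.
With no repressor bound, *orvW* is transcribed.
So OrvW is produced and active.
Malonate is present, so FenX is active.
Autoinducer-2 is absent, so DovD is active.
With repressor FenX bound, *velQ* is not transcribed.
So VelQ is not produced.
No repressor is bound and OrvW is active, so *gorG* is transcribed.
So GorG is produced and active.
With repressor GorG bound, *purY* is not transcribed.
So PurY is not produced.
Cellobiose is absent, so DovJ is inactive.
Ornithine is present, so OxaM is inactive.
Required activator OxaM is absent, so *wexA* is not transcribed.
So WexA is not produced.
Required activator PurY is absent, so *lutU* is not transcribed.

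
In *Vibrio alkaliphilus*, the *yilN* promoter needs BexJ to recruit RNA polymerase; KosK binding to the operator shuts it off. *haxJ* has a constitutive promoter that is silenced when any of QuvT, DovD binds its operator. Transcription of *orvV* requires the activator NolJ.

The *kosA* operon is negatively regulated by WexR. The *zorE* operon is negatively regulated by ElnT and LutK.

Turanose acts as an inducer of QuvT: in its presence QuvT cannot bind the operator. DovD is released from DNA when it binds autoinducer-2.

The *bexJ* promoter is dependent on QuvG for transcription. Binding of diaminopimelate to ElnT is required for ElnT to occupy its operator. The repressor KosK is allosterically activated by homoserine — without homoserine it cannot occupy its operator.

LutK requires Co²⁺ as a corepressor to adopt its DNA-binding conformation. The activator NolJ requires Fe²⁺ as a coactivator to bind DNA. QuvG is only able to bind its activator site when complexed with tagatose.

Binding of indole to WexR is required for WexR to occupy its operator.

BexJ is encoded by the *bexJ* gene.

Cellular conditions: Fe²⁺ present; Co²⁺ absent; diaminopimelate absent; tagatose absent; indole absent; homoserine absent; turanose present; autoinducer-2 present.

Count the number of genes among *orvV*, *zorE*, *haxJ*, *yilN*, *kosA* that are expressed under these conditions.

4

Fe²⁺ is present, so NolJ is active.
No repressor is bound and NolJ is active, so *orvV* is transcribed.
→ *orvV* is ON.
Diaminopimelate is absent, so ElnT is inactive.
Co²⁺ is absent, so LutK is inactive.
With no repressor bound, *zorE* is transcribed.
→ *zorE* is ON.
Turanose is present, so QuvT is inactive.
Autoinducer-2 is present, so DovD is inactive.
With no repressor bound, *haxJ* is transcribed.
→ *haxJ* is ON.
Tagatose is absent, so QuvG is inactive.
Required activator QuvG is absent, so *bexJ* is not transcribed.
So BexJ is not produced.
Homoserine is absent, so KosK is inactive.
Required activator BexJ is absent, so *yilN* is not transcribed.
→ *yilN* is OFF.
Indole is absent, so WexR is inactive.
With no repressor bound, *kosA* is transcribed.
→ *kosA* is ON.
4 of the 5 genes are transcribed.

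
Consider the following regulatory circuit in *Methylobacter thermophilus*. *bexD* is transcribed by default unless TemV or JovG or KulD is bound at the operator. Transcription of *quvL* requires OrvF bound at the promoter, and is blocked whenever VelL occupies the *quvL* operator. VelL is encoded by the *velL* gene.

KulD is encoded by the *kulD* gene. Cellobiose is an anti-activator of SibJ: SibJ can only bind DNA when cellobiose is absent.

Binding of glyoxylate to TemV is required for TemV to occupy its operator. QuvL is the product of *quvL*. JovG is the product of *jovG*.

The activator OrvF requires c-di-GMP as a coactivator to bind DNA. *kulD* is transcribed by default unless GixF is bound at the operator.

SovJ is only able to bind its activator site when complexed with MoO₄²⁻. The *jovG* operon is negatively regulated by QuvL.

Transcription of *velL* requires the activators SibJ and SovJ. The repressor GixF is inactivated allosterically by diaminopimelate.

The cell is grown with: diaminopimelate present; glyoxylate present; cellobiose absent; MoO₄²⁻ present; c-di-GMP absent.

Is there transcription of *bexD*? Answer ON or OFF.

Glyoxylate is present, so TemV is active.
c-di-GMP is absent, so OrvF is inactive.
Cellobiose is absent, so SibJ is active.
MoO₄²⁻ is present, so SovJ is active.
No repressor is bound and SibJ and SovJ are active, so *velL* is transcribed.
So VelL is produced and active.
With repressor VelL bound, *quvL* is not transcribed.
So QuvL is not produced.
With no repressor bound, *jovG* is transcribed.
So JovG is produced and active.
Diaminopimelate is present, so GixF is inactive.
With no repressor bound, *kulD* is transcribed.
So KulD is produced and active.
With repressor TemV bound, *bexD* is not transcribed.

OFF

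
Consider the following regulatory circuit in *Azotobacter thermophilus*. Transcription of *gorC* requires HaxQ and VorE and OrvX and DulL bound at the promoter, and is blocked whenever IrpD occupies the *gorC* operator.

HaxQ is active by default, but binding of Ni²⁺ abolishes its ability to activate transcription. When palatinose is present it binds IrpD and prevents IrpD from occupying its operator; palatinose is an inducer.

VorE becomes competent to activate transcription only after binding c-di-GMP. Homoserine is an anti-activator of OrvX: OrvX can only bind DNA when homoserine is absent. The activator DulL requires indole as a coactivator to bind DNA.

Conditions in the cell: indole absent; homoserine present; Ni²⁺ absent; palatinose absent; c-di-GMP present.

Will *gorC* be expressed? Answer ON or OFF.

Ni²⁺ is absent, so HaxQ is active.
c-di-GMP is present, so VorE is active.
Homoserine is present, so OrvX is inactive.
Indole is absent, so DulL is inactive.
Palatinose is absent, so IrpD is active.
With repressor IrpD bound, *gorC* is not transcribed.

OFF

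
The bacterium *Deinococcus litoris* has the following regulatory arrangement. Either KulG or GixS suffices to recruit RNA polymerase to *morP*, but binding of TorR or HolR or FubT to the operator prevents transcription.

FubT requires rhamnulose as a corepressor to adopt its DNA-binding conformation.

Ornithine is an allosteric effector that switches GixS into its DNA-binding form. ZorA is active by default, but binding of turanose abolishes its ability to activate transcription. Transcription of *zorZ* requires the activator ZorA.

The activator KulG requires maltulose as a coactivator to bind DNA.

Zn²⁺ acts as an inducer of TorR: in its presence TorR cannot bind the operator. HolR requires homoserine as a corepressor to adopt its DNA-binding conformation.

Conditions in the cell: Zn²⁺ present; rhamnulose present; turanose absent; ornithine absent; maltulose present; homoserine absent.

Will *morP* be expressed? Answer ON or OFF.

OFF

Zn²⁺ is present, so TorR is inactive.
Maltulose is present, so KulG is active.
Homoserine is absent, so HolR is inactive.
Ornithine is absent, so GixS is inactive.
Rhamnulose is present, so FubT is active.
With repressor FubT bound, *morP* is not transcribed.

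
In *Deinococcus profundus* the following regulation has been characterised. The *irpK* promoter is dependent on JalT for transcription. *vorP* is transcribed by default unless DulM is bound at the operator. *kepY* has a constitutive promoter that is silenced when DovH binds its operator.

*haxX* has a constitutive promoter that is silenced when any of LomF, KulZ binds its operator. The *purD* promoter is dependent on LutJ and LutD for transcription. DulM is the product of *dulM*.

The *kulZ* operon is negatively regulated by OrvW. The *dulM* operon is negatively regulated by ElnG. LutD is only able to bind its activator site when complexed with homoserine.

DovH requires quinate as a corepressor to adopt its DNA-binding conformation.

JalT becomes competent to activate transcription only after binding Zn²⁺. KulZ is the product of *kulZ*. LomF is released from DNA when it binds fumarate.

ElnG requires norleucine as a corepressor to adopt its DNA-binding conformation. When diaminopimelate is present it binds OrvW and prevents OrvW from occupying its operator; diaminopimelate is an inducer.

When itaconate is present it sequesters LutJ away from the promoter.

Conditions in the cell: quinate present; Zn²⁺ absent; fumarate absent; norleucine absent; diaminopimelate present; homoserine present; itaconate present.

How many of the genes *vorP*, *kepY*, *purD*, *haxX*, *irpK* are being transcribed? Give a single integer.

Norleucine is absent, so ElnG is inactive.
With no repressor bound, *dulM* is transcribed.
So DulM is produced and active.
With repressor DulM bound, *vorP* is not transcribed.
→ *vorP* is OFF.
Quinate is present, so DovH is active.
With repressor DovH bound, *kepY* is not transcribed.
→ *kepY* is OFF.
Itaconate is present, so LutJ is inactive.
Homoserine is present, so LutD is active.
Required activator LutJ is absent, so *purD* is not transcribed.
→ *purD* is OFF.
Fumarate is absent, so LomF is active.
Diaminopimelate is present, so OrvW is inactive.
With no repressor bound, *kulZ* is transcribed.
So KulZ is produced and active.
With repressor LomF bound, *haxX* is not transcribed.
→ *haxX* is OFF.
Zn²⁺ is absent, so JalT is inactive.
Required activator JalT is absent, so *irpK* is not transcribed.
→ *irpK* is OFF.
0 of the 5 genes are transcribed.

0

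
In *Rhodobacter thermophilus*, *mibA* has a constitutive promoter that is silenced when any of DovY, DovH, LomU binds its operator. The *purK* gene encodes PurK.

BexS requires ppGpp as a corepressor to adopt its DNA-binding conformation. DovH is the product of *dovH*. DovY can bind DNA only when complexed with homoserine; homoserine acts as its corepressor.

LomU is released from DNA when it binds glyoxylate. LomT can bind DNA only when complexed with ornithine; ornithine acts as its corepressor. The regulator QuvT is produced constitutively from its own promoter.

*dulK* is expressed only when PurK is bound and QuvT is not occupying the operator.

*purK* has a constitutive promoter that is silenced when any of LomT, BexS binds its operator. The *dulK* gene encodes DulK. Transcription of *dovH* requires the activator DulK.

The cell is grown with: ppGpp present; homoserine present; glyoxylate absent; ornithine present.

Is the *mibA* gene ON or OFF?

OFF

Homoserine is present, so DovY is active.
QuvT is produced constitutively and is active.
Ornithine is present, so LomT is active.
ppGpp is present, so BexS is active.
With repressor LomT bound, *purK* is not transcribed.
So PurK is not produced.
With repressor QuvT bound, *dulK* is not transcribed.
So DulK is not produced.
Required activator DulK is absent, so *dovH* is not transcribed.
So DovH is not produced.
Glyoxylate is absent, so LomU is active.
With repressor DovY bound, *mibA* is not transcribed.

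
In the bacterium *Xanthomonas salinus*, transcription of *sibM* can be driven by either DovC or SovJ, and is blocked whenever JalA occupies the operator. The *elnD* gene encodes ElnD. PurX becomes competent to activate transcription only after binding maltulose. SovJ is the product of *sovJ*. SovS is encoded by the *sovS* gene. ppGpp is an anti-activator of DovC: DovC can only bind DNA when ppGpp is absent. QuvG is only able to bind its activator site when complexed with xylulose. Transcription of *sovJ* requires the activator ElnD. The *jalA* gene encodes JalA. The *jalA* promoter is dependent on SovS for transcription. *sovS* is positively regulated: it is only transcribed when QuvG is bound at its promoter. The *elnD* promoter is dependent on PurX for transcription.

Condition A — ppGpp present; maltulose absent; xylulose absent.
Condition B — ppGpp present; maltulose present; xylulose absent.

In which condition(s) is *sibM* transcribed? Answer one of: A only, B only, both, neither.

Condition A:
ppGpp is present, so DovC is inactive.
Maltulose is absent, so PurX is inactive.
Required activator PurX is absent, so *elnD* is not transcribed.
So ElnD is not produced.
Required activator ElnD is absent, so *sovJ* is not transcribed.
So SovJ is not produced.
Xylulose is absent, so QuvG is inactive.
Required activator QuvG is absent, so *sovS* is not transcribed.
So SovS is not produced.
Required activator SovS is absent, so *jalA* is not transcribed.
So JalA is not produced.
No activator is available at the *sibM* promoter, so *sibM* is not transcribed.
→ *sibM* is OFF in A.
Condition B:
ppGpp is present, so DovC is inactive.
Maltulose is present, so PurX is active.
No repressor is bound and PurX is active, so *elnD* is transcribed.
So ElnD is produced and active.
No repressor is bound and ElnD is active, so *sovJ* is transcribed.
So SovJ is produced and active.
Xylulose is absent, so QuvG is inactive.
Required activator QuvG is absent, so *sovS* is not transcribed.
So SovS is not produced.
Required activator SovS is absent, so *jalA* is not transcribed.
So JalA is not produced.
Activator SovJ is present, so *sibM* is transcribed.
→ *sibM* is ON in B.

B only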